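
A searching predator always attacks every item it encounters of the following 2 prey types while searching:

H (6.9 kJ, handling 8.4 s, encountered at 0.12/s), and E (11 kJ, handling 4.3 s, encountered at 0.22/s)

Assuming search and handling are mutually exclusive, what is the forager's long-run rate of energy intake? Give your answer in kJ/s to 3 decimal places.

1.100 kJ/s

R = Σλ_iE_i / (1 + Σλ_ih_i)
Numerator: 0.12×6.9 + 0.22×11 = 3.248
Denominator: 1 + 0.12×8.4 + 0.22×4.3 = 2.954
R = 3.248/2.954 = 1.1 kJ/s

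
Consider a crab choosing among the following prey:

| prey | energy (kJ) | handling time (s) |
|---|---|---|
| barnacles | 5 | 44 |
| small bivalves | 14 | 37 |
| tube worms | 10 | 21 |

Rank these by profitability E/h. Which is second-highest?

In descending order of E/h:
tube worms: 10/21 = 0.476 kJ/s
small bivalves: 14/37 = 0.378 kJ/s
barnacles: 5/44 = 0.114 kJ/s

small bivalves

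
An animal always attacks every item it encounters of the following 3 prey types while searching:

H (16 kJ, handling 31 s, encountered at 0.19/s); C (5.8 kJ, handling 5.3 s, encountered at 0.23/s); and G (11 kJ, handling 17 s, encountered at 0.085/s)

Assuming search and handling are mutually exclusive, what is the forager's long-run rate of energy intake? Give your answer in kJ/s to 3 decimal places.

0.556 kJ/s

R = Σλ_iE_i / (1 + Σλ_ih_i)
Numerator: 0.19×16 + 0.23×5.8 + 0.085×11 = 5.309
Denominator: 1 + 0.19×31 + 0.23×5.3 + 0.085×17 = 9.554
R = 5.309/9.554 = 0.5557 kJ/s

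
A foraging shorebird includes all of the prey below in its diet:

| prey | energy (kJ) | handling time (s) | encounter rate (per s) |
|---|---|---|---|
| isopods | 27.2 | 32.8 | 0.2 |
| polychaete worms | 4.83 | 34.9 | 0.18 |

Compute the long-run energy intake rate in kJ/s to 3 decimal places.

0.456 kJ/s

R = (0.2×27.2 + 0.18×4.83) / (1 + 0.2×32.8 + 0.18×34.9) = 6.309/13.84 = 0.4558 kJ/s.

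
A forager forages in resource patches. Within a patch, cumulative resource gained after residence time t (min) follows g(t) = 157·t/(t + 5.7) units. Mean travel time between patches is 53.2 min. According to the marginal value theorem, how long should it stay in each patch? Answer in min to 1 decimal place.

17.4 min

Maximise g(t)/(T+t): set derivative to zero → g'(t)(T+t) = g(t).
g'(t) = 157·5.7/(t + 5.7)². Setting 157·5.7/(t+5.7)² = 157t/[(t+5.7)(53.2+t)] gives 5.7(53.2+t) = t(t+5.7), so t² = 5.7×53.2 = 303.2.
t* = √303.2 = 17.41 min.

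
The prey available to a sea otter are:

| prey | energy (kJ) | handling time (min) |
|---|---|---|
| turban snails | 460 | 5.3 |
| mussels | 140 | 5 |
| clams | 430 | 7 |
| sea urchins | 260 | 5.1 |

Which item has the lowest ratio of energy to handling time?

mussels

Profitability E/h (kJ/min): turban snails = 460/5.3 = 86.8, mussels = 140/5 = 28, clams = 430/7 = 61.4, sea urchins = 260/5.1 = 51.
Ranked: turban snails > clams > sea urchins > mussels.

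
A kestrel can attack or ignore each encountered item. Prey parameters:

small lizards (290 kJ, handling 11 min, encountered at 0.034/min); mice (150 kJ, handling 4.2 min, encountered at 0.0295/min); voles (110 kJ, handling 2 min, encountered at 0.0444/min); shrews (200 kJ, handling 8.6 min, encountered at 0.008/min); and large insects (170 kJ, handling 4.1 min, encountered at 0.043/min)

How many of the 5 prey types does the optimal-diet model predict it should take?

5

E/h in descending order: voles 55, large insects 41.5, mice 35.7, small lizards 26.4, shrews 23.3 kJ/min. The optimal diet is the largest prefix of this list for which every included type satisfies E_i/h_i > R on the types above it.
Rate on top 1: 4.486. large insects: 41.5 > 4.486 → include.
Rate on top 2: 9.639. mice: 35.7 > 9.639 → include.
Rate on top 3: 11.96. small lizards: 26.4 > 11.96 → include.
Rate on top 4: 15.02. shrews: 23.3 > 15.02 → include.
Optimal diet: voles, large insects, mice, small lizards, shrews — 5 of 5 types.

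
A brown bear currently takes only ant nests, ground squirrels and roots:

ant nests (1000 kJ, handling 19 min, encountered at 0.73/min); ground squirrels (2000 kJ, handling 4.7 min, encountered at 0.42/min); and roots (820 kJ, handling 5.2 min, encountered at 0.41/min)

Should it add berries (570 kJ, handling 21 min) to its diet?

Current rate: (0.73×1000 + 0.42×2000 + 0.41×820)/(1 + 0.73×19 + 0.42×4.7 + 0.41×5.2) = 100.5 kJ/min.
berries: E/h = 570/21 = 27.14 kJ/min.
27.14 < 100.5, so adding berries would lower the average — exclude it.

No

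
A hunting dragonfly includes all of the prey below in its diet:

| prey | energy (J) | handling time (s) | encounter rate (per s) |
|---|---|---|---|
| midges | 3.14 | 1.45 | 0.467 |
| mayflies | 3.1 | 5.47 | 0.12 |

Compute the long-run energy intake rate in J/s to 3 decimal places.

Energy encountered per unit search time: 0.467×3.14 + 0.12×3.1 = 1.838 J/s.
Handling time per unit search time: 0.467×1.45 + 0.12×5.47 = 1.334.
Rate = 1.838/(1 + 1.334) = 0.7878 J/s.

0.788 J/s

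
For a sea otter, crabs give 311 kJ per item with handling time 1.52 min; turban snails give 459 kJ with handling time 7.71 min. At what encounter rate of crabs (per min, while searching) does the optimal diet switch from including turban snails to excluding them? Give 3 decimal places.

The zero-one rule: include turban snails iff E₂/h₂ > λE₁/(1+λh₁). Equality gives the switch point.
λE₁h₂ = E₂ + λE₂h₁ ⇒ λ = E₂/(E₁h₂ − E₂h₁) = 459/(2398 − 697.7) = 0.27 per min.

0.270 per min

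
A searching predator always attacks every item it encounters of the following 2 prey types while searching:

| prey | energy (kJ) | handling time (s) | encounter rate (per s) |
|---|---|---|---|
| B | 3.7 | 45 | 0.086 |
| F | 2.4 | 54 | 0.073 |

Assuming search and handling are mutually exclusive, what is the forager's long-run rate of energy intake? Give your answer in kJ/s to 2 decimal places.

0.06 kJ/s

R = (0.086×3.7 + 0.073×2.4) / (1 + 0.086×45 + 0.073×54) = 0.4934/8.812 = 0.05599 kJ/s.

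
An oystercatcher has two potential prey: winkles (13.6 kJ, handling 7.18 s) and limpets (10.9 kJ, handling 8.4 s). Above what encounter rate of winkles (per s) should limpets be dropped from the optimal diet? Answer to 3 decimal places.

0.303 per s

At the threshold, the rate on winkles alone equals the profitability of limpets: λ·13.6/(1 + λ·7.18) = 10.9/8.4 = 1.298.
Rearranging, λ(13.6 − 1.298×7.18) = 1.298, so λ = 1.298/4.283 = 0.303 per s.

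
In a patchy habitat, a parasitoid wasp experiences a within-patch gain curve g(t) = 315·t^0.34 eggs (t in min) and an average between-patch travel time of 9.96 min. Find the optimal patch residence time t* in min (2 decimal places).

5.13 min

Maximise g(t)/(T+t): set derivative to zero → g'(t)(T+t) = g(t).
g'(t) = 0.34·315·t^-0.66. Setting 0.34·315·t^-0.66 = 315·t^0.34/(9.96+t) gives 0.34(9.96+t) = t, so 0.66·t = 0.34×9.96.
t* = 0.34×9.96/0.66 = 5.131 min.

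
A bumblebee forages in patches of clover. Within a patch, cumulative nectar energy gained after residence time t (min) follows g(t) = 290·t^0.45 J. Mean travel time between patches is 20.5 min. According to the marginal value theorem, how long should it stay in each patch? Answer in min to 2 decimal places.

16.77 min

Optimal t* satisfies g'(t*) = g(t*)/(T + t*).
g'(t) = 0.45·290·t^-0.55. Setting 0.45·290·t^-0.55 = 290·t^0.45/(20.5+t) gives 0.45(20.5+t) = t, so 0.55·t = 0.45×20.5.
t* = 0.45×20.5/0.55 = 16.77 min.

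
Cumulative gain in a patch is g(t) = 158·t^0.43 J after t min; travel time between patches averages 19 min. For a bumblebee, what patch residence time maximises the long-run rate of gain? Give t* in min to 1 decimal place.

By the marginal value theorem, leave when the instantaneous gain rate g'(t) equals the habitat-wide average g(t)/(T + t).
g'(t) = 0.43·158·t^-0.57. Setting 0.43·158·t^-0.57 = 158·t^0.43/(19+t) gives 0.43(19+t) = t, so 0.57·t = 0.43×19.
t* = 0.43×19/0.57 = 14.33 min.

14.3 min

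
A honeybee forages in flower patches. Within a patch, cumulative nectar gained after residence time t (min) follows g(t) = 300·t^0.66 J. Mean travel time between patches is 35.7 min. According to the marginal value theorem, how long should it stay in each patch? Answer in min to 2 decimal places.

Maximise g(t)/(T+t): set derivative to zero → g'(t)(T+t) = g(t).
g'(t) = 0.66·300·t^-0.34. Setting 0.66·300·t^-0.34 = 300·t^0.66/(35.7+t) gives 0.66(35.7+t) = t, so 0.34·t = 0.66×35.7.
t* = 0.66×35.7/0.34 = 69.3 min.

69.30 min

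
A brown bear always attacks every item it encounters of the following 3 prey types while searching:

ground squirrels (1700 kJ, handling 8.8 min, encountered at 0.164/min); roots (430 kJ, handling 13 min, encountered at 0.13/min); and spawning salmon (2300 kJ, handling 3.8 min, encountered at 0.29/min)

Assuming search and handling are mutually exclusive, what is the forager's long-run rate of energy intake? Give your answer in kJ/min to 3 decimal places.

R = Σλ_iE_i / (1 + Σλ_ih_i)
Numerator: 0.164×1700 + 0.13×430 + 0.29×2300 = 1002
Denominator: 1 + 0.164×8.8 + 0.13×13 + 0.29×3.8 = 5.235
R = 1002/5.235 = 191.3 kJ/min

191.339 kJ/min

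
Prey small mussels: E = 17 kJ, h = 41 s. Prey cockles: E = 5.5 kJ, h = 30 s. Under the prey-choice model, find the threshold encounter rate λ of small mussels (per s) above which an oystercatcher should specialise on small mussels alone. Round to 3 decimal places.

Drop cockles once their profitability E₂/h₂ falls below the rate achievable on small mussels alone: E₂/h₂ = λE₁/(1 + λh₁).
Solve for λ: λE₁h₂ = E₂(1 + λh₁) → λ(E₁h₂ − E₂h₁) = E₂ → λ = E₂/(E₁h₂ − E₂h₁).
λ = 5.5/(17×30 − 5.5×41) = 5.5/284.5 = 0.01933 per s.

0.019 per s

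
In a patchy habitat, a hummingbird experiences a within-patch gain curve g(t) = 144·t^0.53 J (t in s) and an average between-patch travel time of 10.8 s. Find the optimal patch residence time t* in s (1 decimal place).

12.2 s

Optimal t* satisfies g'(t*) = g(t*)/(T + t*).
g'(t) = 0.53·144·t^-0.47. Setting 0.53·144·t^-0.47 = 144·t^0.53/(10.8+t) gives 0.53(10.8+t) = t, so 0.47·t = 0.53×10.8.
t* = 0.53×10.8/0.47 = 12.18 s.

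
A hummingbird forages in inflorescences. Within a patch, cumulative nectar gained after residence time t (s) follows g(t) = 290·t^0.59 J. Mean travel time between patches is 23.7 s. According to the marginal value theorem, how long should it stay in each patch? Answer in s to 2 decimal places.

34.10 s

Maximise g(t)/(T+t): set derivative to zero → g'(t)(T+t) = g(t).
g'(t) = 0.59·290·t^-0.41. Setting 0.59·290·t^-0.41 = 290·t^0.59/(23.7+t) gives 0.59(23.7+t) = t, so 0.41·t = 0.59×23.7.
t* = 0.59×23.7/0.41 = 34.1 s.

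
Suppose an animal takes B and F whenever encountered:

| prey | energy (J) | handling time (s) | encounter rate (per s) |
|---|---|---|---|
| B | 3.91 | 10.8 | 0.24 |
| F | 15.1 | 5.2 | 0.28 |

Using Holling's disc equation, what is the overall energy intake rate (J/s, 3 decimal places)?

1.023 J/s

Energy encountered per unit search time: 0.24×3.91 + 0.28×15.1 = 5.166 J/s.
Handling time per unit search time: 0.24×10.8 + 0.28×5.2 = 4.048.
Rate = 5.166/(1 + 4.048) = 1.023 J/s.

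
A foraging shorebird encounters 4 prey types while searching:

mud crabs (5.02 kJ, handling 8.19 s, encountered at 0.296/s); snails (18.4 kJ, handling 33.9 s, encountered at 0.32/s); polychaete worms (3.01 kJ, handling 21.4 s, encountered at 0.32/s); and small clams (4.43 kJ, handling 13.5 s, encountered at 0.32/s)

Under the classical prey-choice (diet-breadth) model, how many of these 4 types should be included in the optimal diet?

E/h in descending order: mud crabs 0.613, snails 0.543, small clams 0.328, polychaete worms 0.141 kJ/s. The optimal diet is the largest prefix of this list for which every included type satisfies E_i/h_i > R on the types above it.
Rate on top 1: 0.4339. snails: 0.543 > 0.4339 → include.
Rate on top 2: 0.5167. small clams: 0.328 < 0.5167 → exclude; stop.
Optimal diet: mud crabs, snails — 2 of 4 types.

2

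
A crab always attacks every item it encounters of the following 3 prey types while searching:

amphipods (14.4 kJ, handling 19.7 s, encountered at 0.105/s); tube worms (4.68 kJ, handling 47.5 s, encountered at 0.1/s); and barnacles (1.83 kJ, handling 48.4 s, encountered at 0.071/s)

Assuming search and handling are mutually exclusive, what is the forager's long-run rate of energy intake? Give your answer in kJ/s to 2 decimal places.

R = (0.105×14.4 + 0.1×4.68 + 0.071×1.83) / (1 + 0.105×19.7 + 0.1×47.5 + 0.071×48.4) = 2.11/11.25 = 0.1875 kJ/s.

0.19 kJ/s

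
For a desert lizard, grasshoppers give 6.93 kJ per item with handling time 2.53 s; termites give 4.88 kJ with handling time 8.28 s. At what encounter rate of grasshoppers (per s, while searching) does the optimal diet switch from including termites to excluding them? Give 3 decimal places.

0.108 per s

At the threshold, the rate on grasshoppers alone equals the profitability of termites: λ·6.93/(1 + λ·2.53) = 4.88/8.28 = 0.5894.
Rearranging, λ(6.93 − 0.5894×2.53) = 0.5894, so λ = 0.5894/5.439 = 0.1084 per s.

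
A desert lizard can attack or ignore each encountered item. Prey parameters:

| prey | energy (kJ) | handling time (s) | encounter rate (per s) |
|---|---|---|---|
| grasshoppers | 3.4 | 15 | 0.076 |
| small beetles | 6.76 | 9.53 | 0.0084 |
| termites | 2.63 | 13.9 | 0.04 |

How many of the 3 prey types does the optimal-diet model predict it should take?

3

Profitabilities (E/h, kJ/s): small beetles 0.709, grasshoppers 0.227, termites 0.189. Add prey in this order while the next type's profitability exceeds the intake rate on those already taken.
Rate on top 1: 0.05258. grasshoppers: 0.227 > 0.05258 → include.
Rate on top 2: 0.142. termites: 0.189 > 0.142 → include.
Optimal diet: small beetles, grasshoppers, termites — 3 of 3 types.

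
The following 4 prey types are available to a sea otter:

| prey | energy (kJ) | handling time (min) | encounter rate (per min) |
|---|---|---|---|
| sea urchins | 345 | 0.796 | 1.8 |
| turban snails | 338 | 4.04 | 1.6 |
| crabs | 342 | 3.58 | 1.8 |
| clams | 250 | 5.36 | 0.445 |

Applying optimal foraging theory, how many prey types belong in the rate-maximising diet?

1

Profitabilities (E/h, kJ/min): sea urchins 433, crabs 95.5, turban snails 83.7, clams 46.6. Add prey in this order while the next type's profitability exceeds the intake rate on those already taken.
Rate on top 1: 255.3. crabs: 95.5 < 255.3 → exclude; stop.
Optimal diet: sea urchins — 1 of 4 types.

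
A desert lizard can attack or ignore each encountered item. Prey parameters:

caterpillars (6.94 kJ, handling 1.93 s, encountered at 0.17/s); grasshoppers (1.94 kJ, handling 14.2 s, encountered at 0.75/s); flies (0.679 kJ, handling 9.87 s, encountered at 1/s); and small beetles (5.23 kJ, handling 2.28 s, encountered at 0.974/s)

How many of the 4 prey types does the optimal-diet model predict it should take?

Rank by E/h (kJ/s): caterpillars 3.6, small beetles 2.29, grasshoppers 0.137, flies 0.0688. Include each in turn until the next type's E/h falls below the running intake rate.
Rate on top 1: 0.8883. small beetles: 2.29 > 0.8883 → include.
Rate on top 2: 1.768. grasshoppers: 0.137 < 1.768 → exclude; stop.
Optimal diet: caterpillars, small beetles — 2 of 4 types.

2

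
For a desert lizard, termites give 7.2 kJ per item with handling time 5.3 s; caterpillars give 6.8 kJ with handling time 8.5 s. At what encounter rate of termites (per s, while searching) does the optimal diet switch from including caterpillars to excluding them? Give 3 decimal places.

Drop caterpillars once their profitability E₂/h₂ falls below the rate achievable on termites alone: E₂/h₂ = λE₁/(1 + λh₁).
Solve for λ: λE₁h₂ = E₂(1 + λh₁) → λ(E₁h₂ − E₂h₁) = E₂ → λ = E₂/(E₁h₂ − E₂h₁).
λ = 6.8/(7.2×8.5 − 6.8×5.3) = 6.8/25.16 = 0.2703 per s.

0.270 per s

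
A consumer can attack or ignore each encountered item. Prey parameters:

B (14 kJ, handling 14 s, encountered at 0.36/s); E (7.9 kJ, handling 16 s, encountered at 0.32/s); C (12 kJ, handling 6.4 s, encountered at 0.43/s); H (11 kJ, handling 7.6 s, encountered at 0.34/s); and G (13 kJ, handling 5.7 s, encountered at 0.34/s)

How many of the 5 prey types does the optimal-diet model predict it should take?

Profitabilities (E/h, kJ/s): G 2.28, C 1.88, H 1.45, B 1, E 0.494. Add prey in this order while the next type's profitability exceeds the intake rate on those already taken.
Rate on top 1: 1.504. C: 1.88 > 1.504 → include.
Rate on top 2: 1.684. H: 1.45 < 1.684 → exclude; stop.
Optimal diet: G, C — 2 of 5 types.

2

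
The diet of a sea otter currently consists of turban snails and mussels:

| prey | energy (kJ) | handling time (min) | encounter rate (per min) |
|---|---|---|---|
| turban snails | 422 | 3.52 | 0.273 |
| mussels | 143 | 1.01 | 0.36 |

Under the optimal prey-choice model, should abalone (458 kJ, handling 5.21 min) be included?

Yes

Intake rate on the current diet: R = (0.273×422 + 0.36×143) / (1 + 0.273×3.52 + 0.36×1.01) = 166.7/2.325 = 71.71 kJ/min.
Profitability of abalone: 458/5.21 = 87.91 kJ/min.
Since 87.91 > R, including abalone increases the long-run rate.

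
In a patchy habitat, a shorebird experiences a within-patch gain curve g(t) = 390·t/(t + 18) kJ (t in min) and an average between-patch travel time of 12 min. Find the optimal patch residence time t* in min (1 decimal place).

14.7 min

By the marginal value theorem, leave when the instantaneous gain rate g'(t) equals the habitat-wide average g(t)/(T + t).
g'(t) = 390·18/(t + 18)². Setting 390·18/(t+18)² = 390t/[(t+18)(12+t)] gives 18(12+t) = t(t+18), so t² = 18×12 = 216.
t* = √216 = 14.7 min.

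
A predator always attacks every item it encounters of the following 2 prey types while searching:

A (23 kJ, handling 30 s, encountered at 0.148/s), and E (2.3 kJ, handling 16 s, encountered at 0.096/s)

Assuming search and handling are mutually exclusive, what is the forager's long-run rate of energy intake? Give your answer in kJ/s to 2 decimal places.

R = (0.148×23 + 0.096×2.3) / (1 + 0.148×30 + 0.096×16) = 3.625/6.976 = 0.5196 kJ/s.

0.52 kJ/s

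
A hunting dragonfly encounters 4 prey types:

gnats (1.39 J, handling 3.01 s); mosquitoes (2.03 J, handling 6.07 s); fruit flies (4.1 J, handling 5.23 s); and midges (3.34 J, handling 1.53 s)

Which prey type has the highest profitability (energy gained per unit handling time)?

midges

Profitability E/h (J/s): gnats = 1.39/3.01 = 0.462, mosquitoes = 2.03/6.07 = 0.334, fruit flies = 4.1/5.23 = 0.784, midges = 3.34/1.53 = 2.18.
Ranked: midges > fruit flies > gnats > mosquitoes.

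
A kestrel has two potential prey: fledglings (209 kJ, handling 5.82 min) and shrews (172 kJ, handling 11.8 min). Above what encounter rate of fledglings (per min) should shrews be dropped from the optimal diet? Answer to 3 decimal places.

The zero-one rule: include shrews iff E₂/h₂ > λE₁/(1+λh₁). Equality gives the switch point.
λE₁h₂ = E₂ + λE₂h₁ ⇒ λ = E₂/(E₁h₂ − E₂h₁) = 172/(2466 − 1001) = 0.1174 per min.

0.117 per min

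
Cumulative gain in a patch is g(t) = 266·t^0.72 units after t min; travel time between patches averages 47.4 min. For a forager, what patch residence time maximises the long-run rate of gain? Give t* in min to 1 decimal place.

121.9 min

Maximise g(t)/(T+t): set derivative to zero → g'(t)(T+t) = g(t).
g'(t) = 0.72·266·t^-0.28. Setting 0.72·266·t^-0.28 = 266·t^0.72/(47.4+t) gives 0.72(47.4+t) = t, so 0.28·t = 0.72×47.4.
t* = 0.72×47.4/0.28 = 121.9 min.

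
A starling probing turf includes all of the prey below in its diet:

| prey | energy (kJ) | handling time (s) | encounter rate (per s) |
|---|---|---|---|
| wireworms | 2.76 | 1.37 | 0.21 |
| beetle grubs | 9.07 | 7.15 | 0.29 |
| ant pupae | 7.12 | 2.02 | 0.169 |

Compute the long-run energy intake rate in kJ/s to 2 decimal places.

Energy encountered per unit search time: 0.21×2.76 + 0.29×9.07 + 0.169×7.12 = 4.413 kJ/s.
Handling time per unit search time: 0.21×1.37 + 0.29×7.15 + 0.169×2.02 = 2.703.
Rate = 4.413/(1 + 2.703) = 1.192 kJ/s.

1.19 kJ/s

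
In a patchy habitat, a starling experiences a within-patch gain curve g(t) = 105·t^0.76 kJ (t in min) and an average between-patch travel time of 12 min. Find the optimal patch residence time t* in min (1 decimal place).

Maximise g(t)/(T+t): set derivative to zero → g'(t)(T+t) = g(t).
g'(t) = 0.76·105·t^-0.24. Setting 0.76·105·t^-0.24 = 105·t^0.76/(12+t) gives 0.76(12+t) = t, so 0.24·t = 0.76×12.
t* = 0.76×12/0.24 = 38 min.

38.0 min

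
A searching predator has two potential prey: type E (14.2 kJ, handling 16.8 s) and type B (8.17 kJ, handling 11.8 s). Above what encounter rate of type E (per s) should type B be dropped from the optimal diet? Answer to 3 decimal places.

0.270 per s

Drop type B once their profitability E₂/h₂ falls below the rate achievable on type E alone: E₂/h₂ = λE₁/(1 + λh₁).
Solve for λ: λE₁h₂ = E₂(1 + λh₁) → λ(E₁h₂ − E₂h₁) = E₂ → λ = E₂/(E₁h₂ − E₂h₁).
λ = 8.17/(14.2×11.8 − 8.17×16.8) = 8.17/30.3 = 0.2696 per s.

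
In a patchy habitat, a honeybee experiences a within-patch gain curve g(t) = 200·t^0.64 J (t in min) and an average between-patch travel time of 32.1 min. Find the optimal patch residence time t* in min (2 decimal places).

57.07 min

By the marginal value theorem, leave when the instantaneous gain rate g'(t) equals the habitat-wide average g(t)/(T + t).
g'(t) = 0.64·200·t^-0.36. Setting 0.64·200·t^-0.36 = 200·t^0.64/(32.1+t) gives 0.64(32.1+t) = t, so 0.36·t = 0.64×32.1.
t* = 0.64×32.1/0.36 = 57.07 min.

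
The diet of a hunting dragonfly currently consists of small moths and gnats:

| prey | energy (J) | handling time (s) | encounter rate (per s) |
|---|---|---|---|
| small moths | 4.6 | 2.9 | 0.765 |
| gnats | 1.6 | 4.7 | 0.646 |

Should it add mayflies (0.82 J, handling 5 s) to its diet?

No

Current rate: (0.765×4.6 + 0.646×1.6)/(1 + 0.765×2.9 + 0.646×4.7) = 0.7279 J/s.
Profitability of mayflies: 0.82/5 = 0.164 J/s.
0.164 < 0.7279, so adding mayflies would lower the average — exclude it.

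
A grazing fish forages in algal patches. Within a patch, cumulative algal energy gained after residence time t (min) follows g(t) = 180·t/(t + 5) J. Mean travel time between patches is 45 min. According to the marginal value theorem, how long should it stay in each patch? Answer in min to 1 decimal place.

15.0 min

Optimal t* satisfies g'(t*) = g(t*)/(T + t*).
g'(t) = 180·5/(t + 5)². Setting 180·5/(t+5)² = 180t/[(t+5)(45+t)] gives 5(45+t) = t(t+5), so t² = 5×45 = 225.
t* = √225 = 15 min.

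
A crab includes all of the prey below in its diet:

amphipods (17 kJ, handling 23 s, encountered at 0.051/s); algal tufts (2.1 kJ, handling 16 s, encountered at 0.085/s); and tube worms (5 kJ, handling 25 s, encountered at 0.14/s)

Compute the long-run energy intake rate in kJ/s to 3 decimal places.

0.248 kJ/s

R = (0.051×17 + 0.085×2.1 + 0.14×5) / (1 + 0.051×23 + 0.085×16 + 0.14×25) = 1.746/7.033 = 0.2482 kJ/s.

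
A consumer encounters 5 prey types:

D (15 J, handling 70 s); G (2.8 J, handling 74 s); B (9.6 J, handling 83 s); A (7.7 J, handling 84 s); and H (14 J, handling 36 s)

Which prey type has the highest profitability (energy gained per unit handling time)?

In descending order of E/h:
H: 14/36 = 0.389 J/s
D: 15/70 = 0.214 J/s
B: 9.6/83 = 0.116 J/s
A: 7.7/84 = 0.0917 J/s
G: 2.8/74 = 0.0378 J/s

H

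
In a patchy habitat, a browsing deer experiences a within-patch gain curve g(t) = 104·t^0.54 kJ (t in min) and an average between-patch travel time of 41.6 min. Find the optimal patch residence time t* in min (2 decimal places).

By the marginal value theorem, leave when the instantaneous gain rate g'(t) equals the habitat-wide average g(t)/(T + t).
g'(t) = 0.54·104·t^-0.46. Setting 0.54·104·t^-0.46 = 104·t^0.54/(41.6+t) gives 0.54(41.6+t) = t, so 0.46·t = 0.54×41.6.
t* = 0.54×41.6/0.46 = 48.83 min.

48.83 min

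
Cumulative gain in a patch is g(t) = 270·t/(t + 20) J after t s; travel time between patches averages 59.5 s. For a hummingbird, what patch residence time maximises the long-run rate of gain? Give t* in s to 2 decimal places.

By the marginal value theorem, leave when the instantaneous gain rate g'(t) equals the habitat-wide average g(t)/(T + t).
g'(t) = 270·20/(t + 20)². Setting 270·20/(t+20)² = 270t/[(t+20)(59.5+t)] gives 20(59.5+t) = t(t+20), so t² = 20×59.5 = 1190.
t* = √1190 = 34.5 s.

34.50 s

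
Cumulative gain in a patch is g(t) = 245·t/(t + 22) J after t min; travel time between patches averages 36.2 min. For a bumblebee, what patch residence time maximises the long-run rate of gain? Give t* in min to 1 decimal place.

28.2 min

By the marginal value theorem, leave when the instantaneous gain rate g'(t) equals the habitat-wide average g(t)/(T + t).
g'(t) = 245·22/(t + 22)². Setting 245·22/(t+22)² = 245t/[(t+22)(36.2+t)] gives 22(36.2+t) = t(t+22), so t² = 22×36.2 = 796.4.
t* = √796.4 = 28.22 min.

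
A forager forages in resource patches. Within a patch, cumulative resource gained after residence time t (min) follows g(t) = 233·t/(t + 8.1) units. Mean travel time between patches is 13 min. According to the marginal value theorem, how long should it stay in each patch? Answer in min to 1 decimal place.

10.3 min

Optimal t* satisfies g'(t*) = g(t*)/(T + t*).
g'(t) = 233·8.1/(t + 8.1)². Setting 233·8.1/(t+8.1)² = 233t/[(t+8.1)(13+t)] gives 8.1(13+t) = t(t+8.1), so t² = 8.1×13 = 105.3.
t* = √105.3 = 10.26 min.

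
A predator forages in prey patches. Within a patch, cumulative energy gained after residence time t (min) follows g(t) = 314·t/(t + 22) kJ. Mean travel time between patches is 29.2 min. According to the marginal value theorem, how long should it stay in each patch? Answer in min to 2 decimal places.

By the marginal value theorem, leave when the instantaneous gain rate g'(t) equals the habitat-wide average g(t)/(T + t).
g'(t) = 314·22/(t + 22)². Setting 314·22/(t+22)² = 314t/[(t+22)(29.2+t)] gives 22(29.2+t) = t(t+22), so t² = 22×29.2 = 642.4.
t* = √642.4 = 25.35 min.

25.35 min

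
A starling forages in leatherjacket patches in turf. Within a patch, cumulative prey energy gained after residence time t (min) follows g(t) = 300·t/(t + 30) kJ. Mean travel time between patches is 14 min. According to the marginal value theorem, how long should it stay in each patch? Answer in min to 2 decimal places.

Maximise g(t)/(T+t): set derivative to zero → g'(t)(T+t) = g(t).
g'(t) = 300·30/(t + 30)². Setting 300·30/(t+30)² = 300t/[(t+30)(14+t)] gives 30(14+t) = t(t+30), so t² = 30×14 = 420.
t* = √420 = 20.49 min.

20.49 min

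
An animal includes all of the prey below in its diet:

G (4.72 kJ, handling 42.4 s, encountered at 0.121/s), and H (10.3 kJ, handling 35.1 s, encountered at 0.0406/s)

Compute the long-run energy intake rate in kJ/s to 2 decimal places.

R = (0.121×4.72 + 0.0406×10.3) / (1 + 0.121×42.4 + 0.0406×35.1) = 0.9893/7.555 = 0.1309 kJ/s.

0.13 kJ/s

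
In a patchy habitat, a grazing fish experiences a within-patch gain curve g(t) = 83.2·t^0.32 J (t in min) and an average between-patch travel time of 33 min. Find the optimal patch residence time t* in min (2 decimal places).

15.53 min

Maximise g(t)/(T+t): set derivative to zero → g'(t)(T+t) = g(t).
g'(t) = 0.32·83.2·t^-0.68. Setting 0.32·83.2·t^-0.68 = 83.2·t^0.32/(33+t) gives 0.32(33+t) = t, so 0.68·t = 0.32×33.
t* = 0.32×33/0.68 = 15.53 min.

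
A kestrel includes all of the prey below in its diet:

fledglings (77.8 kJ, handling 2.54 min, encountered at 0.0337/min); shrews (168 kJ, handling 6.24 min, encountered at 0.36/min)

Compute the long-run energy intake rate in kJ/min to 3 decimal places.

R = (0.0337×77.8 + 0.36×168) / (1 + 0.0337×2.54 + 0.36×6.24) = 63.1/3.332 = 18.94 kJ/min.

18.938 kJ/min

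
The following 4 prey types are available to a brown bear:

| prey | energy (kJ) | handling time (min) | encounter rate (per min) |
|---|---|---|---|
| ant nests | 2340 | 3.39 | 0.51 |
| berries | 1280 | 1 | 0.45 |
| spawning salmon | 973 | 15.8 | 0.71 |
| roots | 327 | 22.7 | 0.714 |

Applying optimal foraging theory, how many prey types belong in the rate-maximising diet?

2

Profitabilities (E/h, kJ/min): berries 1.28e+03, ant nests 690, spawning salmon 61.6, roots 14.4. Add prey in this order while the next type's profitability exceeds the intake rate on those already taken.
Rate on top 1: 397.2. ant nests: 690 > 397.2 → include.
Rate on top 2: 556.6. spawning salmon: 61.6 < 556.6 → exclude; stop.
Optimal diet: berries, ant nests — 2 of 4 types.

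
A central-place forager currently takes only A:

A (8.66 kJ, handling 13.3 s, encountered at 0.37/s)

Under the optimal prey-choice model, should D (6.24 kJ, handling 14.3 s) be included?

No

On A alone, R = ΣλE/(1+Σλh) = 3.204/5.921 = 0.5412 kJ/s.
Profitability of D: 6.24/14.3 = 0.4364 kJ/s.
Since 0.4364 < R, time spent handling D is better spent searching.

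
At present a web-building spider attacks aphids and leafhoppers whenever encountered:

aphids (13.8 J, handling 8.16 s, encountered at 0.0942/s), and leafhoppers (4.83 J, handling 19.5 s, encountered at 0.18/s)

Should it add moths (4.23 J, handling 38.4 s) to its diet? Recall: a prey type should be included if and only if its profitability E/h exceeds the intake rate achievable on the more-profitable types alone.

Intake rate on the current diet: R = (0.0942×13.8 + 0.18×4.83) / (1 + 0.0942×8.16 + 0.18×19.5) = 2.169/5.279 = 0.411 J/s.
Profitability of moths: 4.23/38.4 = 0.1102 J/s.
0.1102 < 0.411, so adding moths would lower the average — exclude it.

No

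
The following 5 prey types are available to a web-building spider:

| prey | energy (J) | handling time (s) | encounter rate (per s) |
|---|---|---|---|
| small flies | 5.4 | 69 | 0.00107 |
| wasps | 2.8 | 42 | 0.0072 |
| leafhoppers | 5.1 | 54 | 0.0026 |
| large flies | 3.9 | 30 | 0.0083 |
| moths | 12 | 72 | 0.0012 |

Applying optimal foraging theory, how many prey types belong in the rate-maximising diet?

Profitabilities (E/h, J/s): moths 0.167, large flies 0.13, leafhoppers 0.0944, small flies 0.0783, wasps 0.0667. Add prey in this order while the next type's profitability exceeds the intake rate on those already taken.
Rate on top 1: 0.01325. large flies: 0.13 > 0.01325 → include.
Rate on top 2: 0.03502. leafhoppers: 0.0944 > 0.03502 → include.
Rate on top 3: 0.04068. small flies: 0.0783 > 0.04068 → include.
Rate on top 4: 0.04247. wasps: 0.0667 > 0.04247 → include.
Optimal diet: moths, large flies, leafhoppers, small flies, wasps — 5 of 5 types.

5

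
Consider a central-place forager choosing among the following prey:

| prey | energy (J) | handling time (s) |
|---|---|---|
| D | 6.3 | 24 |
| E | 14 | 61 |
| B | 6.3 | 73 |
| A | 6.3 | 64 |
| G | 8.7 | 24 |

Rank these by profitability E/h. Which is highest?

G

Profitability E/h (J/s): D = 6.3/24 = 0.263, E = 14/61 = 0.23, B = 6.3/73 = 0.0863, A = 6.3/64 = 0.0984, G = 8.7/24 = 0.362.
Ranked: G > D > E > A > B.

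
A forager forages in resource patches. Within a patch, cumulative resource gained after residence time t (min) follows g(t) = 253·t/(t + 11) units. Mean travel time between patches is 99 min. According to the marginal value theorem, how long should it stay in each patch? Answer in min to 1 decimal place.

By the marginal value theorem, leave when the instantaneous gain rate g'(t) equals the habitat-wide average g(t)/(T + t).
g'(t) = 253·11/(t + 11)². Setting 253·11/(t+11)² = 253t/[(t+11)(99+t)] gives 11(99+t) = t(t+11), so t² = 11×99 = 1089.
t* = √1089 = 33 min.

33.0 min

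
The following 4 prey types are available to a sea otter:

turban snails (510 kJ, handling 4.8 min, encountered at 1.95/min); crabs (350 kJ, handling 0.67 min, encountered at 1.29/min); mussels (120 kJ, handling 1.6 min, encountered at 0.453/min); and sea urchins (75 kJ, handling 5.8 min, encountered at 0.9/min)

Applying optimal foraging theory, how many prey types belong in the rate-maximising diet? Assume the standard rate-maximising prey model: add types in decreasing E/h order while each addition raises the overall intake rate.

Rank by E/h (kJ/min): crabs 522, turban snails 106, mussels 75, sea urchins 12.9. Include each in turn until the next type's E/h falls below the running intake rate.
Rate on top 1: 242.2. turban snails: 106 < 242.2 → exclude; stop.
Optimal diet: crabs — 1 of 4 types.

1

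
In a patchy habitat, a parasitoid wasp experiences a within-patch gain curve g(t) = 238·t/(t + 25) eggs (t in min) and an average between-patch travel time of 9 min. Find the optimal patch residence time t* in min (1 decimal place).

15.0 min

Optimal t* satisfies g'(t*) = g(t*)/(T + t*).
g'(t) = 238·25/(t + 25)². Setting 238·25/(t+25)² = 238t/[(t+25)(9+t)] gives 25(9+t) = t(t+25), so t² = 25×9 = 225.
t* = √225 = 15 min.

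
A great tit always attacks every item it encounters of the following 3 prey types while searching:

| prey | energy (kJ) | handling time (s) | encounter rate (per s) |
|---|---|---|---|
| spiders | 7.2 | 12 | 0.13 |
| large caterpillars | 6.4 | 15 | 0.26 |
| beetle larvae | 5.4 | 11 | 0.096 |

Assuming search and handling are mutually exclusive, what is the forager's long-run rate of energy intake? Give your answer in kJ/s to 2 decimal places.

R = Σλ_iE_i / (1 + Σλ_ih_i)
Numerator: 0.13×7.2 + 0.26×6.4 + 0.096×5.4 = 3.118
Denominator: 1 + 0.13×12 + 0.26×15 + 0.096×11 = 7.516
R = 3.118/7.516 = 0.4149 kJ/s

0.41 kJ/s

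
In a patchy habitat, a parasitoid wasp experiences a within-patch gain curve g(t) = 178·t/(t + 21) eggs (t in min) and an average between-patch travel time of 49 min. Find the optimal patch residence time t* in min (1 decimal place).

32.1 min

Optimal t* satisfies g'(t*) = g(t*)/(T + t*).
g'(t) = 178·21/(t + 21)². Setting 178·21/(t+21)² = 178t/[(t+21)(49+t)] gives 21(49+t) = t(t+21), so t² = 21×49 = 1029.
t* = √1029 = 32.08 min.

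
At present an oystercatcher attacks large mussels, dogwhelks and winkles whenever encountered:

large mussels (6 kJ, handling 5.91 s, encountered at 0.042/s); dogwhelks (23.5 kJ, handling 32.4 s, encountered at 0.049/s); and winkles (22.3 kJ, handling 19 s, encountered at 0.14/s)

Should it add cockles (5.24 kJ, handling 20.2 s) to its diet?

On large mussels, dogwhelks and winkles alone, R = ΣλE/(1+Σλh) = 4.526/5.496 = 0.8234 kJ/s.
cockles: E/h = 5.24/20.2 = 0.2594 kJ/s.
0.2594 < 0.8234, so adding cockles would lower the average — exclude it.

No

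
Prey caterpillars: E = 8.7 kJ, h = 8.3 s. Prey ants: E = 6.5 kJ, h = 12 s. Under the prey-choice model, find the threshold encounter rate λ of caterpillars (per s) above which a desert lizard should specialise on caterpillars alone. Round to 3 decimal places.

At the threshold, the rate on caterpillars alone equals the profitability of ants: λ·8.7/(1 + λ·8.3) = 6.5/12 = 0.5417.
Rearranging, λ(8.7 − 0.5417×8.3) = 0.5417, so λ = 0.5417/4.204 = 0.1288 per s.

0.129 per s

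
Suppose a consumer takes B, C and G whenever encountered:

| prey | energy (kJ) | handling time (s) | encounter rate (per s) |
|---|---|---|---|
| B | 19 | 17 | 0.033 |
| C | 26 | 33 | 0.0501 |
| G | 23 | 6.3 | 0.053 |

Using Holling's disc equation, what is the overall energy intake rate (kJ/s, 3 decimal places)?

Energy encountered per unit search time: 0.033×19 + 0.0501×26 + 0.053×23 = 3.149 kJ/s.
Handling time per unit search time: 0.033×17 + 0.0501×33 + 0.053×6.3 = 2.548.
Rate = 3.149/(1 + 2.548) = 0.8874 kJ/s.

0.887 kJ/s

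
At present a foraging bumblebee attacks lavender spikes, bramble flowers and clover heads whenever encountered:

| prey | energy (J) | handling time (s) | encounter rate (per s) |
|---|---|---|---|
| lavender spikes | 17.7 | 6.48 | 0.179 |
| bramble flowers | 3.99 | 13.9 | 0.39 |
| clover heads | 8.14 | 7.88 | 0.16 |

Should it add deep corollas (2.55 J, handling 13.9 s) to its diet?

Current rate: (0.179×17.7 + 0.39×3.99 + 0.16×8.14)/(1 + 0.179×6.48 + 0.39×13.9 + 0.16×7.88) = 0.6816 J/s.
deep corollas: E/h = 2.55/13.9 = 0.1835 J/s.
Since 0.1835 < R, time spent handling deep corollas is better spent searching.

No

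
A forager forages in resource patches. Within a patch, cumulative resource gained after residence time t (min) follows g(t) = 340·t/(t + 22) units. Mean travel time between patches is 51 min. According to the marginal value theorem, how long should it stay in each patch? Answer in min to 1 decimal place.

33.5 min

Optimal t* satisfies g'(t*) = g(t*)/(T + t*).
g'(t) = 340·22/(t + 22)². Setting 340·22/(t+22)² = 340t/[(t+22)(51+t)] gives 22(51+t) = t(t+22), so t² = 22×51 = 1122.
t* = √1122 = 33.5 min.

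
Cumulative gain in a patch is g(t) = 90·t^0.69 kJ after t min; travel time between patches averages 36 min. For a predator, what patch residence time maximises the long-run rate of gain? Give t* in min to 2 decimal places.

80.13 min

Maximise g(t)/(T+t): set derivative to zero → g'(t)(T+t) = g(t).
g'(t) = 0.69·90·t^-0.31. Setting 0.69·90·t^-0.31 = 90·t^0.69/(36+t) gives 0.69(36+t) = t, so 0.31·t = 0.69×36.
t* = 0.69×36/0.31 = 80.13 min.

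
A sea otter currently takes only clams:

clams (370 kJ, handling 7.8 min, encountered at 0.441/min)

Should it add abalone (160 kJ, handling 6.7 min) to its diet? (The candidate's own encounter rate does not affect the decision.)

No

Current rate: (0.441×370)/(1 + 0.441×7.8) = 36.75 kJ/min.
abalone: E/h = 160/6.7 = 23.88 kJ/min.
23.88 < 36.75, so adding abalone would lower the average — exclude it.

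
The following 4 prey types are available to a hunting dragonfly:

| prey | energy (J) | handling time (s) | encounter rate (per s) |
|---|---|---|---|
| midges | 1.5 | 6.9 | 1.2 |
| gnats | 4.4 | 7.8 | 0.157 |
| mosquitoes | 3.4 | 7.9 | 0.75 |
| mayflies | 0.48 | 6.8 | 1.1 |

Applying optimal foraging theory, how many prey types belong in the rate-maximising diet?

2

E/h in descending order: gnats 0.564, mosquitoes 0.43, midges 0.217, mayflies 0.0706 J/s. The optimal diet is the largest prefix of this list for which every included type satisfies E_i/h_i > R on the types above it.
Rate on top 1: 0.3105. mosquitoes: 0.43 > 0.3105 → include.
Rate on top 2: 0.3977. midges: 0.217 < 0.3977 → exclude; stop.
Optimal diet: gnats, mosquitoes — 2 of 4 types.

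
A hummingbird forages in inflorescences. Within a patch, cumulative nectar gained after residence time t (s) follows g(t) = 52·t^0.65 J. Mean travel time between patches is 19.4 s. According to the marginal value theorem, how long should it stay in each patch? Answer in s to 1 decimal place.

36.0 s

Maximise g(t)/(T+t): set derivative to zero → g'(t)(T+t) = g(t).
g'(t) = 0.65·52·t^-0.35. Setting 0.65·52·t^-0.35 = 52·t^0.65/(19.4+t) gives 0.65(19.4+t) = t, so 0.35·t = 0.65×19.4.
t* = 0.65×19.4/0.35 = 36.03 s.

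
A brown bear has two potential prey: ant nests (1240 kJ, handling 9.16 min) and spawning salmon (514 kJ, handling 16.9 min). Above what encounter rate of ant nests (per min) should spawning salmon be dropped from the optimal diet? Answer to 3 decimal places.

0.032 per min

The zero-one rule: include spawning salmon iff E₂/h₂ > λE₁/(1+λh₁). Equality gives the switch point.
λE₁h₂ = E₂ + λE₂h₁ ⇒ λ = E₂/(E₁h₂ − E₂h₁) = 514/(2.096e+04 − 4708) = 0.03164 per min.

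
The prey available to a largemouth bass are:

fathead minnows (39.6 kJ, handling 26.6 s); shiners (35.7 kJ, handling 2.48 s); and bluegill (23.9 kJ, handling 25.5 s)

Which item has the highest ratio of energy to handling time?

In descending order of E/h:
shiners: 35.7/2.48 = 14.4 kJ/s
fathead minnows: 39.6/26.6 = 1.49 kJ/s
bluegill: 23.9/25.5 = 0.937 kJ/s

shiners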